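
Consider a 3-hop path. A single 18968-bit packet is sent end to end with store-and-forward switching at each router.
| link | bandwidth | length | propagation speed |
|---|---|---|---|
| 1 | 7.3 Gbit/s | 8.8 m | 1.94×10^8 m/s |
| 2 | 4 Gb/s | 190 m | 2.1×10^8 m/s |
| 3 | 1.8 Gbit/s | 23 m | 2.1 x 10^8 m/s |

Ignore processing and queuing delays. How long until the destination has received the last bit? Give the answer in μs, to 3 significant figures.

Transmission delays (L/R per hop): 2.59836, 4.742, 10.5378 μs; sum = 17.8781 μs.
Propagation delays (d/s per hop): 0.0453608, 0.904762, 0.109524 μs; sum = 1.05965 μs.
End-to-end = 18.9 μs.

18.9 μs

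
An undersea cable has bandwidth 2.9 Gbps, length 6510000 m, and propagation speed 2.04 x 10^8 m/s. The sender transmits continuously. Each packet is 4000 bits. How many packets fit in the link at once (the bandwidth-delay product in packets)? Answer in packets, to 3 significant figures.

Propagation delay = 6510000 / 204000000 = 0.0319118 s.
BDP = R × t_prop = 2900000000 × 0.0319118 = 92544100 bits.
In packets of 4000 bits: 23100 packets.

23100 packets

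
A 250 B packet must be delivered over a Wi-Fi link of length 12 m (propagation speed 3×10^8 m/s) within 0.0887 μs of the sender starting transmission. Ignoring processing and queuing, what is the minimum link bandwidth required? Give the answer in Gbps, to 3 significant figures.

41.1 Gbps

L = 2000 bits.
Propagation delay = 12 / 300000000 = 0.04 μs.
Transmission budget = 0.0887 − 0.04 = 0.0487 μs.
R ≥ L / t_tx = 2000 bits / 4.87e-08 s = 41.1 Gbps.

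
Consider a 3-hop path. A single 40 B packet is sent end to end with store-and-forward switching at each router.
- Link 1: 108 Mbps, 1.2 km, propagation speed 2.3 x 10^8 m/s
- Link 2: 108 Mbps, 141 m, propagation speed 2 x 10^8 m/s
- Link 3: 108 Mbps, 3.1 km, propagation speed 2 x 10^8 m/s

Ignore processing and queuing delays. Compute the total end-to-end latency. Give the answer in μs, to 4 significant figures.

L = 40 × 8 = 320 bits.
Transmission delay per hop = L/R = 320/108000000 = 2.96296 μs; 3 hops → 8.88889 μs.
Propagation delays (d/s per hop): 5.21739, 0.705, 15.5 μs; sum = 21.4224 μs.
End-to-end = 30.31 μs.

30.31 μs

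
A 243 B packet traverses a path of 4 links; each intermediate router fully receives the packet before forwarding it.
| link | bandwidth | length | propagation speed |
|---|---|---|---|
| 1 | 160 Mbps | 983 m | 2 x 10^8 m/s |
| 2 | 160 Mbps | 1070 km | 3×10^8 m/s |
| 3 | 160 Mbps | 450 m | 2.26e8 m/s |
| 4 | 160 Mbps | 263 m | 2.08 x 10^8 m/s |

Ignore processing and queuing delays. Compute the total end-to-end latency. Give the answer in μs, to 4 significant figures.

L = 243 × 8 = 1944 bits.
Transmission delay per hop = L/R = 1944/160000000 = 12.15 μs; 4 hops → 48.6 μs.
Propagation delays (d/s per hop): 4.915, 3566.67, 1.99115, 1.26442 μs; sum = 3574.84 μs.
End-to-end = 3623 μs.

3623 μs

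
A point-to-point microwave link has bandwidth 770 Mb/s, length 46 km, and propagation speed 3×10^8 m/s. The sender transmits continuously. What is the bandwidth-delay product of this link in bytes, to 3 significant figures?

Propagation delay = 46000 / 300000000 = 0.000153333 s.
BDP = R × t_prop = 770000000 × 0.000153333 = 118067 bits.
In bytes: 118067/8 = 14800 bytes.

14800 bytes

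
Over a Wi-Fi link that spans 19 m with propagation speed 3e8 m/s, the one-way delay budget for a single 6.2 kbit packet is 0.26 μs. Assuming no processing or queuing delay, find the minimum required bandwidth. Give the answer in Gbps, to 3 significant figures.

31.5 Gbps

Propagation delay = 19 / 300000000 = 0.0633333 μs.
Transmission budget = 0.26 − 0.0633333 = 0.196667 μs.
R ≥ L / t_tx = 6200 bits / 1.96667e-07 s = 31.5 Gbps.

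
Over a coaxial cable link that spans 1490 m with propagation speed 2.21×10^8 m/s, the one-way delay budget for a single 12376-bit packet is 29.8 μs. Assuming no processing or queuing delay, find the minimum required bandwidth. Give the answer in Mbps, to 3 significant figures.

Propagation delay = 1490 / 221000000 = 6.74208 μs.
Transmission budget = 29.8 − 6.74208 = 23.0579 μs.
R ≥ L / t_tx = 12376 bits / 2.30579e-05 s = 537 Mbps.

537 Mbps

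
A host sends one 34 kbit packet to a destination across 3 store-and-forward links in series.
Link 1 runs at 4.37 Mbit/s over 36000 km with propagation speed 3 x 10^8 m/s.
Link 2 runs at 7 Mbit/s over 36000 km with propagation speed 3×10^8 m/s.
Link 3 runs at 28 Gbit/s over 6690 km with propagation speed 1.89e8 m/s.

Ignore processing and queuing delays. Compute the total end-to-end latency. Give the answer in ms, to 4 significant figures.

288.0 ms

L = 34000 bits.
Transmission delays (L/R per hop): 7.78032, 4.85714, 0.00121429 ms; sum = 12.6387 ms.
Propagation delays (d/s per hop): 120, 120, 35.3968 ms; sum = 275.397 ms.
End-to-end = 288.0 ms.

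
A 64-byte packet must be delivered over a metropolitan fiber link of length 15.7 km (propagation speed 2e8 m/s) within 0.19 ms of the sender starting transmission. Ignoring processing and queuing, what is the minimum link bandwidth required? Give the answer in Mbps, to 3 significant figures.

4.59 Mbps

L = 512 bits.
Propagation delay = 15700 / 200000000 = 0.0785 ms.
Transmission budget = 0.19 − 0.0785 = 0.1115 ms.
R ≥ L / t_tx = 512 bits / 0.0001115 s = 4.59 Mbps.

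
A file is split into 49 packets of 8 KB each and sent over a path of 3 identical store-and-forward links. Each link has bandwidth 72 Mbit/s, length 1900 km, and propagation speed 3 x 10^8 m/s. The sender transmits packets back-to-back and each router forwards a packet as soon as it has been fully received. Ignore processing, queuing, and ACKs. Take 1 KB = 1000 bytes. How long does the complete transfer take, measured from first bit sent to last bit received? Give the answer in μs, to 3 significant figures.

64300 μs

Per-hop transmission t_tx = L/R = 64000/72000000 = 888.889 μs.
Per-hop propagation t_prop = 1900000/300000000 = 6333.33 μs.
Pipeline fill: first packet needs 3·t_tx to clear all hops; remaining 48 packets each add one t_tx.
Total = (3+49-1)·t_tx + 3·t_prop = 51·888.889 + 3·6333.33 = 64300 μs.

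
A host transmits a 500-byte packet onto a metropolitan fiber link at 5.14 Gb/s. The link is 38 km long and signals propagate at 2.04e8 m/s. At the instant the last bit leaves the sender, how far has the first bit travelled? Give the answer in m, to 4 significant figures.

158.8 m

t_tx = L/R = 4000/5140000000 = 7.7821e-07 s.
Distance = s × t_tx = 204000000 × 7.7821e-07 = 158.8 m.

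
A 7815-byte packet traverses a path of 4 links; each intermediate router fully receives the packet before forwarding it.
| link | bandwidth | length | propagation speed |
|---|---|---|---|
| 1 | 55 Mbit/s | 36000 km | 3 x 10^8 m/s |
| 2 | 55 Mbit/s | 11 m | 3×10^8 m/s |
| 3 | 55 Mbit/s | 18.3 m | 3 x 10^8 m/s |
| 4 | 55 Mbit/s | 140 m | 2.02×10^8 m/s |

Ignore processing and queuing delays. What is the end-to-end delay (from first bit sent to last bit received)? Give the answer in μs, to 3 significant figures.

L = 7815 × 8 = 62520 bits.
Transmission delay per hop = L/R = 62520/55000000 = 1136.73 μs; 4 hops → 4546.91 μs.
Propagation delays (d/s per hop): 120000, 0.0366667, 0.061, 0.693069 μs; sum = 120001 μs.
End-to-end = 125000 μs.

125000 μs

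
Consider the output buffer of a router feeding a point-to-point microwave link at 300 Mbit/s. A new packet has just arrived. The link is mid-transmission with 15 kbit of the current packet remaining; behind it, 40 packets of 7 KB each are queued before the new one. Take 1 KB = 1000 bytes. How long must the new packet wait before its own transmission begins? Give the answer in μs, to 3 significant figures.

Each queued packet: L/R = 56000/300000000 = 186.667 μs.
40 queued → 7466.67 μs.
Plus remaining 15000 bits of current packet: 50 μs.
Queuing delay = 7520 μs.

7520 μs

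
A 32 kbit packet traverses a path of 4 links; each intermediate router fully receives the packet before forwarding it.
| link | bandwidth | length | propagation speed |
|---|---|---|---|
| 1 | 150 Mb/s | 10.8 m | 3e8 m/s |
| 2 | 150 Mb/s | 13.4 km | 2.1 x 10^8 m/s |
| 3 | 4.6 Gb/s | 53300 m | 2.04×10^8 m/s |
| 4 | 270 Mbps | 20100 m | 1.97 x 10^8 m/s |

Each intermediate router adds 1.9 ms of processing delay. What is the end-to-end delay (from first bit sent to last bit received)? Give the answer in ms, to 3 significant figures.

6.68 ms

L = 32000 bits.
Transmission delays (L/R per hop): 0.213333, 0.213333, 0.00695652, 0.118519 ms; sum = 0.552142 ms.
Propagation delays (d/s per hop): 3.6e-05, 0.0638095, 0.261275, 0.10203 ms; sum = 0.42715 ms.
Processing at 3 router(s): 3 × 1.9 ms = 5.7 ms.
End-to-end = 6.68 ms.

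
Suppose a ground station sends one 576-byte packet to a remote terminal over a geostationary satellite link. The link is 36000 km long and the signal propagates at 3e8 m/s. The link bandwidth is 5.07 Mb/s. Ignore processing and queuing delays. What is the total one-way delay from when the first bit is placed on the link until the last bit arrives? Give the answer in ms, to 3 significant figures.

L = 576 × 8 = 4608 bits.
Transmission delay = L/R = 4608 / 5070000 = 0.908876 ms.
Propagation delay = d/s = 36000000 m / 300000000 m/s = 120 ms.
Total = 121 ms.

121 ms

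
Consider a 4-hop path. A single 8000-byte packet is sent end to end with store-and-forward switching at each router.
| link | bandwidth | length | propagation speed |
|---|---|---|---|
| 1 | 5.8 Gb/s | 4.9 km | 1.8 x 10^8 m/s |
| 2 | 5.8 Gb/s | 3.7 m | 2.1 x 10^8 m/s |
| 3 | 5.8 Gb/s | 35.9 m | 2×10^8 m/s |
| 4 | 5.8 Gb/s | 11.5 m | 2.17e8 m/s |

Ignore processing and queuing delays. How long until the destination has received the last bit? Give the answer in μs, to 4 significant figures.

71.61 μs

L = 8000 × 8 = 64000 bits.
Transmission delay per hop = L/R = 64000/5800000000 = 11.0345 μs; 4 hops → 44.1379 μs.
Propagation delays (d/s per hop): 27.2222, 0.017619, 0.1795, 0.0529954 μs; sum = 27.4723 μs.
End-to-end = 71.61 μs.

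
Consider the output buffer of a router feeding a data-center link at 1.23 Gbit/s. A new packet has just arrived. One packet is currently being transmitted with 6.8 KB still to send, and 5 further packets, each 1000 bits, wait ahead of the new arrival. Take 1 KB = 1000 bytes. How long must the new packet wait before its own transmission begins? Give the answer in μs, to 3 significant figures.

48.3 μs

Each queued packet: L/R = 1000/1230000000 = 0.813008 μs.
5 queued → 4.06504 μs.
Plus remaining 54400 bits of current packet: 44.2276 μs.
Queuing delay = 48.3 μs.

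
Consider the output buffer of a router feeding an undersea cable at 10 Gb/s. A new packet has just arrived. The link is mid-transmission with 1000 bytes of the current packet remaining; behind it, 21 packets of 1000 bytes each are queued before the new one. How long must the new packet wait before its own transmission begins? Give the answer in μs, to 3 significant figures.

17.6 μs

Each queued packet: L/R = 8000/10000000000 = 0.8 μs.
21 queued → 16.8 μs.
Plus remaining 8000 bits of current packet: 0.8 μs.
Queuing delay = 17.6 μs.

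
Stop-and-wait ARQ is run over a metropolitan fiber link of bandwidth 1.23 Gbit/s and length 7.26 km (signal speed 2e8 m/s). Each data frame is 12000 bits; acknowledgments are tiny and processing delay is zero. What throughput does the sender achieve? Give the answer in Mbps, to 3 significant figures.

146 Mbps

t_tx = L/R = 12000/1230000000 = 9.7561e-06 s.
t_prop = 7260/200000000 = 3.63e-05 s; RTT = 7.26e-05 s.
Cycle = t_tx + RTT = 8.23561e-05 s.
Throughput = L / cycle = 12000 / 8.23561e-05 = 146 Mbps.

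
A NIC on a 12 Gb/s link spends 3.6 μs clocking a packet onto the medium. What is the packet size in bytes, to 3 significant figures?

L = R × t_tx = 12000000000 b/s × 3.6e-06 s = 43200 bits.
In bytes: 43200 / 8 = 5400 bytes.

5400 bytes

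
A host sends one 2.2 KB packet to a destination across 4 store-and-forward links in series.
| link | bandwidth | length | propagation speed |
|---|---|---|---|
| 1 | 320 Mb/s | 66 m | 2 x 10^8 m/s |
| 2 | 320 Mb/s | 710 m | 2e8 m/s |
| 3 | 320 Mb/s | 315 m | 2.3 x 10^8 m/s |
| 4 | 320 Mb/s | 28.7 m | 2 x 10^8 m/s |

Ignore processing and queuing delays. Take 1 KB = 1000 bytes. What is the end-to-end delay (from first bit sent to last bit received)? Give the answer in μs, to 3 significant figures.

225 μs

L = 17600 bits.
Transmission delay per hop = L/R = 17600/320000000 = 55 μs; 4 hops → 220 μs.
Propagation delays (d/s per hop): 0.33, 3.55, 1.36957, 0.1435 μs; sum = 5.39307 μs.
End-to-end = 225 μs.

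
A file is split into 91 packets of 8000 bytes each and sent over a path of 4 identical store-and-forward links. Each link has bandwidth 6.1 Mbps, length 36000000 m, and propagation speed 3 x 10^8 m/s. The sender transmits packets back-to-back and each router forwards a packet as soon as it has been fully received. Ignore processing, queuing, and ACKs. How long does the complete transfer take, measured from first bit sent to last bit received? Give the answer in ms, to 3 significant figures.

1470 ms

Per-hop transmission t_tx = L/R = 64000/6100000 = 10.4918 ms.
Per-hop propagation t_prop = 36000000/300000000 = 120 ms.
Pipeline fill: first packet needs 4·t_tx to clear all hops; remaining 90 packets each add one t_tx.
Total = (4+91-1)·t_tx + 4·t_prop = 94·10.4918 + 4·120 = 1470 ms.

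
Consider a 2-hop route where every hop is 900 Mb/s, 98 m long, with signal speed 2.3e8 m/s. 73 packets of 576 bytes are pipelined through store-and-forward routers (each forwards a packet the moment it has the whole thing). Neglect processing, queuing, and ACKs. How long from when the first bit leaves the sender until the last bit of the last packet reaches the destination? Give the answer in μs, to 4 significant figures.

379.7 μs

Per-hop transmission t_tx = L/R = 4608/900000000 = 5.12 μs.
Per-hop propagation t_prop = 98/2.3e+08 = 0.426087 μs.
Pipeline fill: first packet needs 2·t_tx to clear all hops; remaining 72 packets each add one t_tx.
Total = (2+73-1)·t_tx + 2·t_prop = 74·5.12 + 2·0.426087 = 379.7 μs.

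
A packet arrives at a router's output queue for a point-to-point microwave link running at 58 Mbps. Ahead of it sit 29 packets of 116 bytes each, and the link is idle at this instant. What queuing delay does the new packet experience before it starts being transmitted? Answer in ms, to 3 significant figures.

0.464 ms

Each queued packet: L/R = 928/58000000 = 0.016 ms.
29 queued → 0.464 ms.
Queuing delay = 0.464 ms.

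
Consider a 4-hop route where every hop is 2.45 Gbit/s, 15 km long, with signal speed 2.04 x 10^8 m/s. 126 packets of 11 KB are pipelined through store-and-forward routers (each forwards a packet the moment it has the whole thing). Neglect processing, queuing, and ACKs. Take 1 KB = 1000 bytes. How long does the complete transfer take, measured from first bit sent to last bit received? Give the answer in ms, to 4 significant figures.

Per-hop transmission t_tx = L/R = 88000/2450000000 = 0.0359184 ms.
Per-hop propagation t_prop = 15000/204000000 = 0.0735294 ms.
Pipeline fill: first packet needs 4·t_tx to clear all hops; remaining 125 packets each add one t_tx.
Total = (4+126-1)·t_tx + 4·t_prop = 129·0.0359184 + 4·0.0735294 = 4.928 ms.

4.928 ms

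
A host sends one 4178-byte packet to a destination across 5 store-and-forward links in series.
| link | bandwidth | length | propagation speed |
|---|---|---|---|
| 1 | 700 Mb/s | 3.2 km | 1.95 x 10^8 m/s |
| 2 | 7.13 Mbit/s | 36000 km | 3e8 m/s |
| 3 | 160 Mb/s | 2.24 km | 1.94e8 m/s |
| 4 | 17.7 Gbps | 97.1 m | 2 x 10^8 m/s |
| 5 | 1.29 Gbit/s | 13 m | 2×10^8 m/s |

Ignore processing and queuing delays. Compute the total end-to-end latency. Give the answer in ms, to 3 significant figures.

L = 4178 × 8 = 33424 bits.
Transmission delays (L/R per hop): 0.0477486, 4.6878, 0.2089, 0.00188836, 0.0259101 ms; sum = 4.97225 ms.
Propagation delays (d/s per hop): 0.0164103, 120, 0.0115464, 0.0004855, 6.5e-05 ms; sum = 120.029 ms.
End-to-end = 125 ms.

125 ms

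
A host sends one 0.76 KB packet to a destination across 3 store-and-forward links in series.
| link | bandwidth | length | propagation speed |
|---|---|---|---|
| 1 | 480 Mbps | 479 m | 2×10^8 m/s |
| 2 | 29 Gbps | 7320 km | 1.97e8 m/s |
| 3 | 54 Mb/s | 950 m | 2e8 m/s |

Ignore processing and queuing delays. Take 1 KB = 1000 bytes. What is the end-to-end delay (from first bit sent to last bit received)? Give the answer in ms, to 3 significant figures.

L = 6080 bits.
Transmission delays (L/R per hop): 0.0126667, 0.000209655, 0.112593 ms; sum = 0.125469 ms.
Propagation delays (d/s per hop): 0.002395, 37.1574, 0.00475 ms; sum = 37.1645 ms.
End-to-end = 37.3 ms.

37.3 ms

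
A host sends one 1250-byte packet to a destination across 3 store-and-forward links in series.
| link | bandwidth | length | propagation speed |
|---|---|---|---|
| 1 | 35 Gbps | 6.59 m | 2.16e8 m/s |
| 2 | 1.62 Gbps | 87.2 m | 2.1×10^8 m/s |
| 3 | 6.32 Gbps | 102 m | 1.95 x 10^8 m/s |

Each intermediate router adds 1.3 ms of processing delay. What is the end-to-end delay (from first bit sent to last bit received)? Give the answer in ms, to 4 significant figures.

2.609 ms

L = 1250 × 8 = 10000 bits.
Transmission delays (L/R per hop): 0.000285714, 0.00617284, 0.00158228 ms; sum = 0.00804083 ms.
Propagation delays (d/s per hop): 3.05093e-05, 0.000415238, 0.000523077 ms; sum = 0.000968824 ms.
Processing at 2 router(s): 2 × 1.3 ms = 2.6 ms.
End-to-end = 2.609 ms.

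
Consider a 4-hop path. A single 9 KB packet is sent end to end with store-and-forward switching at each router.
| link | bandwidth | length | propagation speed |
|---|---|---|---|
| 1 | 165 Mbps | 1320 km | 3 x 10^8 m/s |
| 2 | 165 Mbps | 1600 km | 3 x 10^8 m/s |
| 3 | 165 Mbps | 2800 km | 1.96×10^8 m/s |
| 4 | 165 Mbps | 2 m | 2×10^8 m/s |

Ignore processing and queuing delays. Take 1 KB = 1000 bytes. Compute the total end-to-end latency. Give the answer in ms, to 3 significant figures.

L = 72000 bits.
Transmission delay per hop = L/R = 72000/165000000 = 0.436364 ms; 4 hops → 1.74545 ms.
Propagation delays (d/s per hop): 4.4, 5.33333, 14.2857, 1e-05 ms; sum = 24.0191 ms.
End-to-end = 25.8 ms.

25.8 ms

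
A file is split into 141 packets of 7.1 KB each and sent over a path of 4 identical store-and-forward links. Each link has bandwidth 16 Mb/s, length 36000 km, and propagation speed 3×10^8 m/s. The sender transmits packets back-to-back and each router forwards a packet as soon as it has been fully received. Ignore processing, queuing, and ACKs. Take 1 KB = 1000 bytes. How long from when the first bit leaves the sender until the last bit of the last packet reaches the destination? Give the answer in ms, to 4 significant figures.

Per-hop transmission t_tx = L/R = 56800/16000000 = 3.55 ms.
Per-hop propagation t_prop = 36000000/300000000 = 120 ms.
Pipeline fill: first packet needs 4·t_tx to clear all hops; remaining 140 packets each add one t_tx.
Total = (4+141-1)·t_tx + 4·t_prop = 144·3.55 + 4·120 = 991.2 ms.

991.2 ms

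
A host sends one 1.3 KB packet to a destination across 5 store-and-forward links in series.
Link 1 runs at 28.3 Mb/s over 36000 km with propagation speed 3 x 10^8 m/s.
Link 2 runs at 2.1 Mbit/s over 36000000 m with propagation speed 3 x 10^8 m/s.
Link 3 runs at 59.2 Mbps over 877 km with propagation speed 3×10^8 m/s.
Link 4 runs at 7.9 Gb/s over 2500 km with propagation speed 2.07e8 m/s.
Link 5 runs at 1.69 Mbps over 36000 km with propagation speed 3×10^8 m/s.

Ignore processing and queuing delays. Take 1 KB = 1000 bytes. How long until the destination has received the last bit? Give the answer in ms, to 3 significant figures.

L = 10400 bits.
Transmission delays (L/R per hop): 0.367491, 4.95238, 0.175676, 0.00131646, 6.15385 ms; sum = 11.6507 ms.
Propagation delays (d/s per hop): 120, 120, 2.92333, 12.0773, 120 ms; sum = 375.001 ms.
End-to-end = 387 ms.

387 ms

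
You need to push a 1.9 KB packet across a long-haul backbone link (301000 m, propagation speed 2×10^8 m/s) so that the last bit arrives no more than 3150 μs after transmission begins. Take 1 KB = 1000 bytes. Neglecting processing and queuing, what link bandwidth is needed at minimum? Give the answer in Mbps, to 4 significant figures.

9.240 Mbps

L = 15200 bits.
Propagation delay = 301000 / 200000000 = 1505 μs.
Transmission budget = 3150 − 1505 = 1645 μs.
R ≥ L / t_tx = 15200 bits / 0.001645 s = 9.240 Mbps.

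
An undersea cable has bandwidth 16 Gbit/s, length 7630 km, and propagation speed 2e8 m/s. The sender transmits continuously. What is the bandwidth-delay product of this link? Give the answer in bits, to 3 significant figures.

610000000 bits

Propagation delay = 7630000 / 200000000 = 0.03815 s.
BDP = R × t_prop = 16000000000 × 0.03815 = 610400000 bits.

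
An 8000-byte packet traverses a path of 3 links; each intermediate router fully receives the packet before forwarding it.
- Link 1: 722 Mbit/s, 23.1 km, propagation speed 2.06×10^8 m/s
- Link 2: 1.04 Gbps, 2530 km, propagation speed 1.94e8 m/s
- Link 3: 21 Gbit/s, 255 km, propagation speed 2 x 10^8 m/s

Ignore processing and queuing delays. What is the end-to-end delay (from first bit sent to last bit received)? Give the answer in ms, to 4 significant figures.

14.58 ms

L = 8000 × 8 = 64000 bits.
Transmission delays (L/R per hop): 0.0886427, 0.0615385, 0.00304762 ms; sum = 0.153229 ms.
Propagation delays (d/s per hop): 0.112136, 13.0412, 1.275 ms; sum = 14.4284 ms.
End-to-end = 14.58 ms.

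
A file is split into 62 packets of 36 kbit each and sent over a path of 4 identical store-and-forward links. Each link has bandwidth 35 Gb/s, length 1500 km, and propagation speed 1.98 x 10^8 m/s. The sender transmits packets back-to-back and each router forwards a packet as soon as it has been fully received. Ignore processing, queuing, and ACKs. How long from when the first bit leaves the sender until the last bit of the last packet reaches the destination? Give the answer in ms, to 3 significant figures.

Per-hop transmission t_tx = L/R = 36000/35000000000 = 0.00102857 ms.
Per-hop propagation t_prop = 1500000/198000000 = 7.57576 ms.
Pipeline fill: first packet needs 4·t_tx to clear all hops; remaining 61 packets each add one t_tx.
Total = (4+62-1)·t_tx + 4·t_prop = 65·0.00102857 + 4·7.57576 = 30.4 ms.

30.4 ms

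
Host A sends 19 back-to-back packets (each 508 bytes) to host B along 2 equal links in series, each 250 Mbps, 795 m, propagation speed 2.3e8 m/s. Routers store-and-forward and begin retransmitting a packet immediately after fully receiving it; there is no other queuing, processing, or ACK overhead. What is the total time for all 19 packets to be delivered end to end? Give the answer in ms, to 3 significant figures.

Per-hop transmission t_tx = L/R = 4064/250000000 = 0.016256 ms.
Per-hop propagation t_prop = 795/2.3e+08 = 0.00345652 ms.
Pipeline fill: first packet needs 2·t_tx to clear all hops; remaining 18 packets each add one t_tx.
Total = (2+19-1)·t_tx + 2·t_prop = 20·0.016256 + 2·0.00345652 = 0.332 ms.

0.332 ms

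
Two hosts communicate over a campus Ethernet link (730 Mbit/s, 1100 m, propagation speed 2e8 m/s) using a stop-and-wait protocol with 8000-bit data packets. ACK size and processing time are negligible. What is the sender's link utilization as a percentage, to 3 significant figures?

t_tx = L/R = 8000/730000000 = 1.09589e-05 s.
t_prop = 1100/200000000 = 5.5e-06 s; RTT = 1.1e-05 s.
Cycle = t_tx + RTT = 2.19589e-05 s.
Utilization = t_tx / cycle = 1.09589e-05/2.19589e-05 = 49.9 %.

49.9 %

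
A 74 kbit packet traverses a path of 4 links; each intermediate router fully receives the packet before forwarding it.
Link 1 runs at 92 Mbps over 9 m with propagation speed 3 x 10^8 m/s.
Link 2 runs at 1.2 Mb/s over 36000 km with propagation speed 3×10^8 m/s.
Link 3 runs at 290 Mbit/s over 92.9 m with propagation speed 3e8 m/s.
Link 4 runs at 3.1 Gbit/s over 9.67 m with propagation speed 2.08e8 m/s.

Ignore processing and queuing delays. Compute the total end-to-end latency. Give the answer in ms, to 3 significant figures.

183 ms

L = 74000 bits.
Transmission delays (L/R per hop): 0.804348, 61.6667, 0.255172, 0.023871 ms; sum = 62.7501 ms.
Propagation delays (d/s per hop): 3e-05, 120, 0.000309667, 4.64904e-05 ms; sum = 120 ms.
End-to-end = 183 ms.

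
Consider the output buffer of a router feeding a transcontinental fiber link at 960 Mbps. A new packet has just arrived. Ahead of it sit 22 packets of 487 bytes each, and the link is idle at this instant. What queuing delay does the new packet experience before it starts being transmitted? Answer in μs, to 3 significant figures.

89.3 μs

Each queued packet: L/R = 3896/960000000 = 4.05833 μs.
22 queued → 89.2833 μs.
Queuing delay = 89.3 μs.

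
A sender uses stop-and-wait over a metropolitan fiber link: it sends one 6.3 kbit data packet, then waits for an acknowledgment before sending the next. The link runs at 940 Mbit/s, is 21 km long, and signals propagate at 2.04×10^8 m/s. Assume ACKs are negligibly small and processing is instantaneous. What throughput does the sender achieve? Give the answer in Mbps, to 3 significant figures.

t_tx = L/R = 6300/940000000 = 6.70213e-06 s.
t_prop = 21000/204000000 = 0.000102941 s; RTT = 0.000205882 s.
Cycle = t_tx + RTT = 0.000212584 s.
Throughput = L / cycle = 6300 / 0.000212584 = 29.6 Mbps.

29.6 Mbps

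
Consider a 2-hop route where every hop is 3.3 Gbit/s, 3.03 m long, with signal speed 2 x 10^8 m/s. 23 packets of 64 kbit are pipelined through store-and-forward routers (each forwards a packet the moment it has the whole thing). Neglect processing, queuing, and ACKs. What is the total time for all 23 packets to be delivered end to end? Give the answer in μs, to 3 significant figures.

465 μs

Per-hop transmission t_tx = L/R = 64000/3300000000 = 19.3939 μs.
Per-hop propagation t_prop = 3.03/200000000 = 0.01515 μs.
Pipeline fill: first packet needs 2·t_tx to clear all hops; remaining 22 packets each add one t_tx.
Total = (2+23-1)·t_tx + 2·t_prop = 24·19.3939 + 2·0.01515 = 465 μs.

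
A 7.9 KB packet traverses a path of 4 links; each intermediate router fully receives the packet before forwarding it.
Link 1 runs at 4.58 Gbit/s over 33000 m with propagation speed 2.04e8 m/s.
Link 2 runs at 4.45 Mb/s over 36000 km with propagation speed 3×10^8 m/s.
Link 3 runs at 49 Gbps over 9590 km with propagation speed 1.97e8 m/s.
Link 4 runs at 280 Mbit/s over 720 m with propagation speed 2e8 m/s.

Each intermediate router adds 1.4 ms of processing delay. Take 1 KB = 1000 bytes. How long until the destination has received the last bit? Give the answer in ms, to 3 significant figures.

187 ms

L = 63200 bits.
Transmission delays (L/R per hop): 0.0137991, 14.2022, 0.0012898, 0.225714 ms; sum = 14.4431 ms.
Propagation delays (d/s per hop): 0.161765, 120, 48.6802, 0.0036 ms; sum = 168.846 ms.
Processing at 3 router(s): 3 × 1.4 ms = 4.2 ms.
End-to-end = 187 ms.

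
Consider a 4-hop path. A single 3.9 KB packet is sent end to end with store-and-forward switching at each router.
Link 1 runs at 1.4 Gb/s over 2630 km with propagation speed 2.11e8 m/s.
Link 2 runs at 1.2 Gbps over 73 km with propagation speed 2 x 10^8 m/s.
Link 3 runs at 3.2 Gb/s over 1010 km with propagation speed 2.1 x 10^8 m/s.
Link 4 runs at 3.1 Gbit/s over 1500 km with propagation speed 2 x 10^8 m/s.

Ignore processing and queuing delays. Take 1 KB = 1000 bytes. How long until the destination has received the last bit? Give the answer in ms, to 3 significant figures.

25.2 ms

L = 31200 bits.
Transmission delays (L/R per hop): 0.0222857, 0.026, 0.00975, 0.0100645 ms; sum = 0.0681002 ms.
Propagation delays (d/s per hop): 12.4645, 0.365, 4.80952, 7.5 ms; sum = 25.139 ms.
End-to-end = 25.2 ms.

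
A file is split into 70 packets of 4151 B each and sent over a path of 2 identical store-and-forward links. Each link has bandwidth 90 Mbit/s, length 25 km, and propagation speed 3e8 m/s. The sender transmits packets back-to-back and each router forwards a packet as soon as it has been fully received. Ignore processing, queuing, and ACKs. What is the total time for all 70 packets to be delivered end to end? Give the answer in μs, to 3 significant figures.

Per-hop transmission t_tx = L/R = 33208/90000000 = 368.978 μs.
Per-hop propagation t_prop = 25000/300000000 = 83.3333 μs.
Pipeline fill: first packet needs 2·t_tx to clear all hops; remaining 69 packets each add one t_tx.
Total = (2+70-1)·t_tx + 2·t_prop = 71·368.978 + 2·83.3333 = 26400 μs.

26400 μs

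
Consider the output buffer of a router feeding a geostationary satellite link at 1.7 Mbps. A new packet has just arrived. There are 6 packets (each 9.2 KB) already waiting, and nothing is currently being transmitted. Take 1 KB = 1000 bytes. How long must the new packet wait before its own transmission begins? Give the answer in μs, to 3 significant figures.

Each queued packet: L/R = 73600/1700000 = 43294.1 μs.
6 queued → 259765 μs.
Queuing delay = 260000 μs.

260000 μs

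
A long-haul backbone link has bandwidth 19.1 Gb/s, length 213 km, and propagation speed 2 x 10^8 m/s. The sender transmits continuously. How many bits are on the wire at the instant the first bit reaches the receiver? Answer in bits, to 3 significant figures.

Propagation delay = 213000 / 200000000 = 0.001065 s.
BDP = R × t_prop = 19100000000 × 0.001065 = 20341500 bits.

20300000 bits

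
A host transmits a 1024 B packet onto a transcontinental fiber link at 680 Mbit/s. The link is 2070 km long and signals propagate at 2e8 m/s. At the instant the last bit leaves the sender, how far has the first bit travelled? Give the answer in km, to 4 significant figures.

2.409 km

t_tx = L/R = 8192/680000000 = 1.20471e-05 s.
Distance = s × t_tx = 200000000 × 1.20471e-05 = 2.409 km.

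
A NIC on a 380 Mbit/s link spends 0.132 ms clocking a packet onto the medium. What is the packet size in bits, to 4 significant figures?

50160 bits

L = R × t_tx = 380000000 b/s × 0.000132 s = 50160 bits.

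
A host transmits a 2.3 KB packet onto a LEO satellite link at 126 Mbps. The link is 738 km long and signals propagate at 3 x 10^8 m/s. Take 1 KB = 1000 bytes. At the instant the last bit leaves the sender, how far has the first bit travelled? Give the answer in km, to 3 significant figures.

t_tx = L/R = 18400/126000000 = 0.000146032 s.
Distance = s × t_tx = 300000000 × 0.000146032 = 43.8 km.

43.8 km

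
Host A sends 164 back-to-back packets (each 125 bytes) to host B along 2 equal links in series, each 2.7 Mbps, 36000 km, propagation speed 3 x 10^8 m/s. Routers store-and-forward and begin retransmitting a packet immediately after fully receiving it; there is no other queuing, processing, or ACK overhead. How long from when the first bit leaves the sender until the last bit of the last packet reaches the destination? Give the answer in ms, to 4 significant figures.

301.1 ms

Per-hop transmission t_tx = L/R = 1000/2700000 = 0.37037 ms.
Per-hop propagation t_prop = 36000000/300000000 = 120 ms.
Pipeline fill: first packet needs 2·t_tx to clear all hops; remaining 163 packets each add one t_tx.
Total = (2+164-1)·t_tx + 2·t_prop = 165·0.37037 + 2·120 = 301.1 ms.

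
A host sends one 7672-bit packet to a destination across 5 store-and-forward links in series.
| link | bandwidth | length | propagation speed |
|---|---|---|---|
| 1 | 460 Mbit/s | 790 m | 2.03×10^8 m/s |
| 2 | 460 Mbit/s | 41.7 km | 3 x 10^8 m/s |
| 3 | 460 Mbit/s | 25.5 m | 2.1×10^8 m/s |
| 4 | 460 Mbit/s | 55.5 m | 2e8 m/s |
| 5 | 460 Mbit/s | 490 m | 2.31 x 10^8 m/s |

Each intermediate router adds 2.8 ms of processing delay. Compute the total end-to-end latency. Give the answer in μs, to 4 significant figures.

11430 μs

Transmission delay per hop = L/R = 7672/460000000 = 16.6783 μs; 5 hops → 83.3913 μs.
Propagation delays (d/s per hop): 3.89163, 139, 0.121429, 0.2775, 2.12121 μs; sum = 145.412 μs.
Processing at 4 router(s): 4 × 2.8 ms = 11200 μs.
End-to-end = 11430 μs.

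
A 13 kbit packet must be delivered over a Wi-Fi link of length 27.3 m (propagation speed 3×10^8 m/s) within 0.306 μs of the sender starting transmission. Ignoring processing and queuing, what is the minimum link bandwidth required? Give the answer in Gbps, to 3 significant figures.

Propagation delay = 27.3 / 300000000 = 0.091 μs.
Transmission budget = 0.306 − 0.091 = 0.215 μs.
R ≥ L / t_tx = 13000 bits / 2.15e-07 s = 60.5 Gbps.

60.5 Gbps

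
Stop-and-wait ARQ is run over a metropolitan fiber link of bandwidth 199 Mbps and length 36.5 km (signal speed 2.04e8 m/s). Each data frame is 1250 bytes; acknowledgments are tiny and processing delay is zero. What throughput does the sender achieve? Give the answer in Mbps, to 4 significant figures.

24.50 Mbps

t_tx = L/R = 10000/199000000 = 5.02513e-05 s.
t_prop = 36500/204000000 = 0.000178922 s; RTT = 0.000357843 s.
Cycle = t_tx + RTT = 0.000408094 s.
Throughput = L / cycle = 10000 / 0.000408094 = 24.50 Mbps.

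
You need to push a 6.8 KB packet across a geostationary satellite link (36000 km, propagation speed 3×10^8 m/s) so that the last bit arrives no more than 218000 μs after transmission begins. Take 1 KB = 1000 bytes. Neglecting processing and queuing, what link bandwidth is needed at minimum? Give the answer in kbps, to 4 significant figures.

L = 54400 bits.
Propagation delay = 36000000 / 300000000 = 120000 μs.
Transmission budget = 218000 − 120000 = 98000 μs.
R ≥ L / t_tx = 54400 bits / 0.098 s = 555.1 kbps.

555.1 kbps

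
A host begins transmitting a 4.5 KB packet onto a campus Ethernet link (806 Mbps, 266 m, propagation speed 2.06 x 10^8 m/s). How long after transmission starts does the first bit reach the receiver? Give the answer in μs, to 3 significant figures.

First bit experiences only propagation delay: d/s = 266/206000000 = 1.29 μs.

1.29 μs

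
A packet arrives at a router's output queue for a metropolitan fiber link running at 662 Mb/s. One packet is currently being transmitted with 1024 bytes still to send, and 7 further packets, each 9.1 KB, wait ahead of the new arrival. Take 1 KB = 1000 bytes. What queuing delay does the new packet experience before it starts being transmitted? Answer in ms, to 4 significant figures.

Each queued packet: L/R = 72800/662000000 = 0.10997 ms.
7 queued → 0.769789 ms.
Plus remaining 8192 bits of current packet: 0.0123746 ms.
Queuing delay = 0.7822 ms.

0.7822 ms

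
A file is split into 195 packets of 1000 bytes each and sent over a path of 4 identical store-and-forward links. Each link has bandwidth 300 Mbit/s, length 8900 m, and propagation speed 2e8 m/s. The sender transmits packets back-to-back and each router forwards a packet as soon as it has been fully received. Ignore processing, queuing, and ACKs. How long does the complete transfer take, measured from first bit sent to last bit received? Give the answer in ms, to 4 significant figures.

5.458 ms

Per-hop transmission t_tx = L/R = 8000/300000000 = 0.0266667 ms.
Per-hop propagation t_prop = 8900/200000000 = 0.0445 ms.
Pipeline fill: first packet needs 4·t_tx to clear all hops; remaining 194 packets each add one t_tx.
Total = (4+195-1)·t_tx + 4·t_prop = 198·0.0266667 + 4·0.0445 = 5.458 ms.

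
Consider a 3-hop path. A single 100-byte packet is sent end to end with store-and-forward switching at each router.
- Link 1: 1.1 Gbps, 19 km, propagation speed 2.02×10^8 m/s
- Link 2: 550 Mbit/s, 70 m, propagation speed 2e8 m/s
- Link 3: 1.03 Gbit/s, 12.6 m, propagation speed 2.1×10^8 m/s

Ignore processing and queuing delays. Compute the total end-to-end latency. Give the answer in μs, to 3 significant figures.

L = 100 × 8 = 800 bits.
Transmission delays (L/R per hop): 0.727273, 1.45455, 0.776699 μs; sum = 2.95852 μs.
Propagation delays (d/s per hop): 94.0594, 0.35, 0.06 μs; sum = 94.4694 μs.
End-to-end = 97.4 μs.

97.4 μs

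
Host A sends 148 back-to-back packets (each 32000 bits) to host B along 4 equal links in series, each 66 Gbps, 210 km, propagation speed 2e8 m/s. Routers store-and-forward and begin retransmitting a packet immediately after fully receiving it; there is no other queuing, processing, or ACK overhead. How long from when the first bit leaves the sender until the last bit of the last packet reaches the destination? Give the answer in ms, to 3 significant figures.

Per-hop transmission t_tx = L/R = 32000/66000000000 = 0.000484848 ms.
Per-hop propagation t_prop = 210000/200000000 = 1.05 ms.
Pipeline fill: first packet needs 4·t_tx to clear all hops; remaining 147 packets each add one t_tx.
Total = (4+148-1)·t_tx + 4·t_prop = 151·0.000484848 + 4·1.05 = 4.27 ms.

4.27 ms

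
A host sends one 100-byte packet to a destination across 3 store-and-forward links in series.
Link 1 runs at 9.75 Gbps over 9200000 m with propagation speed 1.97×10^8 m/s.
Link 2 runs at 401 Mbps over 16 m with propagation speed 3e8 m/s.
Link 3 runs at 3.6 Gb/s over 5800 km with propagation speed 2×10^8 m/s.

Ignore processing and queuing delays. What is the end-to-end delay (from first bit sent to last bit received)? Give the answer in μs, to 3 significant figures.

L = 100 × 8 = 800 bits.
Transmission delays (L/R per hop): 0.0820513, 1.99501, 0.222222 μs; sum = 2.29929 μs.
Propagation delays (d/s per hop): 46700.5, 0.0533333, 29000 μs; sum = 75700.6 μs.
End-to-end = 75700 μs.

75700 μs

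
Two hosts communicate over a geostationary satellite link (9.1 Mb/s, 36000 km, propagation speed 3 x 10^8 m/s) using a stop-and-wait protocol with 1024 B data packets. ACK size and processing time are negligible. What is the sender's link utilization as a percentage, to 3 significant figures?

t_tx = L/R = 8192/9100000 = 0.00090022 s.
t_prop = 36000000/300000000 = 0.12 s; RTT = 0.24 s.
Cycle = t_tx + RTT = 0.2409 s.
Utilization = t_tx / cycle = 0.00090022/0.2409 = 0.374 %.

0.374 %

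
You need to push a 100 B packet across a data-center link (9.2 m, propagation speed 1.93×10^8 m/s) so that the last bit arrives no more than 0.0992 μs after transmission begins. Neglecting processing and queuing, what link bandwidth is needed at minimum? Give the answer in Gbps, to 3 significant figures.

L = 800 bits.
Propagation delay = 9.2 / 193000000 = 0.0476684 μs.
Transmission budget = 0.0992 − 0.0476684 = 0.0515316 μs.
R ≥ L / t_tx = 800 bits / 5.15316e-08 s = 15.5 Gbps.

15.5 Gbps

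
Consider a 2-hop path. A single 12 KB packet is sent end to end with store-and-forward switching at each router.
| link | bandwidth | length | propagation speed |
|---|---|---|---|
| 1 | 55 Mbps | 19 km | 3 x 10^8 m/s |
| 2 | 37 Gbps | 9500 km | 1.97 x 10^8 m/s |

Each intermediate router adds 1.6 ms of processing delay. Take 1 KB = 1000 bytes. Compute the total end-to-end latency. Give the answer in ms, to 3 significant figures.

L = 96000 bits.
Transmission delays (L/R per hop): 1.74545, 0.00259459 ms; sum = 1.74805 ms.
Propagation delays (d/s per hop): 0.0633333, 48.2234 ms; sum = 48.2867 ms.
Processing at 1 router(s): 1 × 1.6 ms = 1.6 ms.
End-to-end = 51.6 ms.

51.6 ms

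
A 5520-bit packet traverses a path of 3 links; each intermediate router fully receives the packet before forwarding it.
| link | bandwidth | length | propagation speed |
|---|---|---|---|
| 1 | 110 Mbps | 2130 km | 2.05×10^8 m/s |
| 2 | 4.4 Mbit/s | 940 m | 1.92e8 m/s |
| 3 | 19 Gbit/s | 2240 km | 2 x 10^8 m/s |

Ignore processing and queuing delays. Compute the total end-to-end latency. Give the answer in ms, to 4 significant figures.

Transmission delays (L/R per hop): 0.0501818, 1.25455, 0.000290526 ms; sum = 1.30502 ms.
Propagation delays (d/s per hop): 10.3902, 0.00489583, 11.2 ms; sum = 21.5951 ms.
End-to-end = 22.90 ms.

22.90 ms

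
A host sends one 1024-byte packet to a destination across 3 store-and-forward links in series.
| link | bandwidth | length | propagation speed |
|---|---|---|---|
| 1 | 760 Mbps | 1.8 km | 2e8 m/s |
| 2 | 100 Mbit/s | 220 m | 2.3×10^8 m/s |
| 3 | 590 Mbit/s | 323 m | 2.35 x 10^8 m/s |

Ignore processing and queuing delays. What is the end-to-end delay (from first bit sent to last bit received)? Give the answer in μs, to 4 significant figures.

117.9 μs

L = 1024 × 8 = 8192 bits.
Transmission delays (L/R per hop): 10.7789, 81.92, 13.8847 μs; sum = 106.584 μs.
Propagation delays (d/s per hop): 9, 0.956522, 1.37447 μs; sum = 11.331 μs.
End-to-end = 117.9 μs.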